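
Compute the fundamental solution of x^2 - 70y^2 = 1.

(x, y) = (251, 30)

First expand sqrt(70) as a continued fraction. With x_i = (sqrt(70) + m_i)/d_i and (m_0, d_0) = (0, 1): a_0 = floor(sqrt(70)) = 8, since 8^2 = 64 <= 70 < 81 = 9^2.
Iterate m_{i+1} = d_i*a_i - m_i, d_{i+1} = (70 - m_{i+1}^2)/d_i, a_{i+1} = floor((a_0 + m_{i+1})/d_{i+1}):
  m_1 = 1*8 - 0 = 8, d_1 = (70 - 8^2)/1 = 6/1 = 6, a_1 = floor((8 + 8)/6) = 2.
  m_2 = 6*2 - 8 = 4, d_2 = (70 - 4^2)/6 = 54/6 = 9, a_2 = floor((8 + 4)/9) = 1.
  m_3 = 9*1 - 4 = 5, d_3 = (70 - 5^2)/9 = 45/9 = 5, a_3 = floor((8 + 5)/5) = 2.
  m_4 = 5*2 - 5 = 5, d_4 = (70 - 5^2)/5 = 45/5 = 9, a_4 = floor((8 + 5)/9) = 1.
  m_5 = 9*1 - 5 = 4, d_5 = (70 - 4^2)/9 = 54/9 = 6, a_5 = floor((8 + 4)/6) = 2.
  m_6 = 6*2 - 4 = 8, d_6 = (70 - 8^2)/6 = 6/6 = 1, a_6 = floor((8 + 8)/1) = 16.
  m_7 = 1*16 - 8 = 8, d_7 = (70 - 8^2)/1 = 6/1 = 6: (m_7, d_7) = (m_1, d_1) = (8, 6), so from here the quotients repeat a_1, ..., a_6; the period length is 6.
So sqrt(70) = [8; (2, 1, 2, 1, 2, 16)] with period length k = 6.
k is even, so the fundamental solution of x^2 - 70y^2 = 1 is (p_{k-1}, q_{k-1}) = (p_5, q_5); compute convergents through index 5.
Convergents (p_i = a_i*p_{i-1} + p_{i-2}, q_i = a_i*q_{i-1} + q_{i-2} with p_{-2}=0, p_{-1}=1, q_{-2}=1, q_{-1}=0):
  i=0: a_0=8, p_0 = 8*1 + 0 = 8, q_0 = 8*0 + 1 = 1.
  i=1: a_1=2, p_1 = 2*8 + 1 = 17, q_1 = 2*1 + 0 = 2.
  i=2: a_2=1, p_2 = 1*17 + 8 = 25, q_2 = 1*2 + 1 = 3.
  i=3: a_3=2, p_3 = 2*25 + 17 = 67, q_3 = 2*3 + 2 = 8.
  i=4: a_4=1, p_4 = 1*67 + 25 = 92, q_4 = 1*8 + 3 = 11.
  i=5: a_5=2, p_5 = 2*92 + 67 = 251, q_5 = 2*11 + 8 = 30.
Check: 251^2 - 70*30^2 = 63001 - 63000 = 1, so (x, y) = (251, 30) solves the equation, and by the theorem it is the least positive solution.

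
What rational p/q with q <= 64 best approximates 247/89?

Expand x = 247/89 as a continued fraction with the Euclidean algorithm:
  247 = 2*89 + 69, so a_0 = 2.
  89 = 1*69 + 20, so a_1 = 1.
  69 = 3*20 + 9, so a_2 = 3.
  20 = 2*9 + 2, so a_3 = 2.
  9 = 4*2 + 1, so a_4 = 4.
  2 = 2*1 + 0, so a_5 = 2.
so x = [2; 1, 3, 2, 4, 2].
Convergents (p_i = a_i*p_{i-1} + p_{i-2}, q_i = a_i*q_{i-1} + q_{i-2} with p_{-2}=0, p_{-1}=1, q_{-2}=1, q_{-1}=0), until the denominator exceeds 64:
  i=0: a_0=2, p_0 = 2*1 + 0 = 2, q_0 = 2*0 + 1 = 1.
  i=1: a_1=1, p_1 = 1*2 + 1 = 3, q_1 = 1*1 + 0 = 1.
  i=2: a_2=3, p_2 = 3*3 + 2 = 11, q_2 = 3*1 + 1 = 4.
  i=3: a_3=2, p_3 = 2*11 + 3 = 25, q_3 = 2*4 + 1 = 9.
  i=4: a_4=4, p_4 = 4*25 + 11 = 111, q_4 = 4*9 + 4 = 40.
  i=5: a_5=2, p_5 = 2*111 + 25 = 247, q_5 = 2*40 + 9 = 89.
q_5 = 89 > 64, so the last convergent with denominator <= 64 is p_4/q_4 = 111/40.
The closest fraction with denominator <= 64 is either p_4/q_4 or the intermediate fraction (k*p_4 + p_3)/(k*q_4 + q_3) with the largest k >= 1 whose denominator stays <= 64; these approach x as k grows, and every other convergent or intermediate fraction in range is farther away.
Largest k: floor((64 - q_3)/q_4) = floor((64 - 9)/40) = 1.
That gives (1*111 + 25)/(1*40 + 9) = 136/49.
Compare the errors: |x - 111/40| = |247*40 - 111*89|/(89*40) = 1/3560, and |x - 136/49| = |247*49 - 136*89|/(89*49) = 1/4361.
Cross-multiplying, 1*3560 = 3560 < 4361 = 1*4361, so 1/4361 is smaller: the intermediate fraction 136/49 is closer to x than 111/40.

136/49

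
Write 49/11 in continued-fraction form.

[4; 2, 5]

Run the Euclidean algorithm on 49 and 11; the successive quotients are the partial quotients a_0, a_1, ... (each step inverts the fractional part left over by the previous one):
  49 = 4*11 + 5, so a_0 = 4.
  11 = 2*5 + 1, so a_1 = 2.
  5 = 5*1 + 0, so a_2 = 5.
The remainder reaches 0 after 3 divisions, so the expansion has 3 partial quotients, read off in order.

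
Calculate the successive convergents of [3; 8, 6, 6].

3/1, 25/8, 153/49, 943/302

Using the convergent recurrence p_i = a_i*p_{i-1} + p_{i-2}, q_i = a_i*q_{i-1} + q_{i-2} with p_{-2}=0, p_{-1}=1, q_{-2}=1, q_{-1}=0:
  i=0: a_0=3, p_0 = 3*1 + 0 = 3, q_0 = 3*0 + 1 = 1.
  i=1: a_1=8, p_1 = 8*3 + 1 = 25, q_1 = 8*1 + 0 = 8.
  i=2: a_2=6, p_2 = 6*25 + 3 = 153, q_2 = 6*8 + 1 = 49.
  i=3: a_3=6, p_3 = 6*153 + 25 = 943, q_3 = 6*49 + 8 = 302.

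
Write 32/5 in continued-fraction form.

Run the Euclidean algorithm on 32 and 5; the successive quotients are the partial quotients a_0, a_1, ... (each step inverts the fractional part left over by the previous one):
  32 = 6*5 + 2, so a_0 = 6.
  5 = 2*2 + 1, so a_1 = 2.
  2 = 2*1 + 0, so a_2 = 2.
The remainder reaches 0 after 3 divisions, so the expansion has 3 partial quotients, read off in order.

[6; 2, 2]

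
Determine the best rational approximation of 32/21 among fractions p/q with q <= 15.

Expand x = 32/21 as a continued fraction with the Euclidean algorithm:
  32 = 1*21 + 11, so a_0 = 1.
  21 = 1*11 + 10, so a_1 = 1.
  11 = 1*10 + 1, so a_2 = 1.
  10 = 10*1 + 0, so a_3 = 10.
so x = [1; 1, 1, 10].
Convergents (p_i = a_i*p_{i-1} + p_{i-2}, q_i = a_i*q_{i-1} + q_{i-2} with p_{-2}=0, p_{-1}=1, q_{-2}=1, q_{-1}=0), until the denominator exceeds 15:
  i=0: a_0=1, p_0 = 1*1 + 0 = 1, q_0 = 1*0 + 1 = 1.
  i=1: a_1=1, p_1 = 1*1 + 1 = 2, q_1 = 1*1 + 0 = 1.
  i=2: a_2=1, p_2 = 1*2 + 1 = 3, q_2 = 1*1 + 1 = 2.
  i=3: a_3=10, p_3 = 10*3 + 2 = 32, q_3 = 10*2 + 1 = 21.
q_3 = 21 > 15, so the last convergent with denominator <= 15 is p_2/q_2 = 3/2.
The closest fraction with denominator <= 15 is either p_2/q_2 or the intermediate fraction (k*p_2 + p_1)/(k*q_2 + q_1) with the largest k >= 1 whose denominator stays <= 15; these approach x as k grows, and every other convergent or intermediate fraction in range is farther away.
Largest k: floor((15 - q_1)/q_2) = floor((15 - 1)/2) = 7.
That gives (7*3 + 2)/(7*2 + 1) = 23/15.
Compare the errors: |x - 3/2| = |32*2 - 3*21|/(21*2) = 1/42, and |x - 23/15| = |32*15 - 23*21|/(21*15) = 3/315.
Cross-multiplying, 3*42 = 126 < 315 = 1*315, so 3/315 is smaller: the intermediate fraction 23/15 is closer to x than 3/2.

23/15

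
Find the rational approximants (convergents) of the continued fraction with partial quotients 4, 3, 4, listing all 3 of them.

Using the convergent recurrence p_i = a_i*p_{i-1} + p_{i-2}, q_i = a_i*q_{i-1} + q_{i-2} with p_{-2}=0, p_{-1}=1, q_{-2}=1, q_{-1}=0:
  i=0: a_0=4, p_0 = 4*1 + 0 = 4, q_0 = 4*0 + 1 = 1.
  i=1: a_1=3, p_1 = 3*4 + 1 = 13, q_1 = 3*1 + 0 = 3.
  i=2: a_2=4, p_2 = 4*13 + 4 = 56, q_2 = 4*3 + 1 = 13.

4/1, 13/3, 56/13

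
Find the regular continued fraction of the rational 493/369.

Run the Euclidean algorithm on 493 and 369; the successive quotients are the partial quotients a_0, a_1, ... (each step inverts the fractional part left over by the previous one):
  493 = 1*369 + 124, so a_0 = 1.
  369 = 2*124 + 121, so a_1 = 2.
  124 = 1*121 + 3, so a_2 = 1.
  121 = 40*3 + 1, so a_3 = 40.
  3 = 3*1 + 0, so a_4 = 3.
The remainder reaches 0 after 5 divisions, so the expansion has 5 partial quotients, read off in order.

[1; 2, 1, 40, 3]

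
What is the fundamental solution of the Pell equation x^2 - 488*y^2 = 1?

First expand sqrt(488) as a continued fraction. With x_i = (sqrt(488) + m_i)/d_i and (m_0, d_0) = (0, 1): a_0 = floor(sqrt(488)) = 22, since 22^2 = 484 <= 488 < 529 = 23^2.
Iterate m_{i+1} = d_i*a_i - m_i, d_{i+1} = (488 - m_{i+1}^2)/d_i, a_{i+1} = floor((a_0 + m_{i+1})/d_{i+1}):
  m_1 = 1*22 - 0 = 22, d_1 = (488 - 22^2)/1 = 4/1 = 4, a_1 = floor((22 + 22)/4) = 11.
  m_2 = 4*11 - 22 = 22, d_2 = (488 - 22^2)/4 = 4/4 = 1, a_2 = floor((22 + 22)/1) = 44.
  m_3 = 1*44 - 22 = 22, d_3 = (488 - 22^2)/1 = 4/1 = 4: (m_3, d_3) = (m_1, d_1) = (22, 4), so from here the quotients repeat a_1, a_2; the period length is 2.
So sqrt(488) = [22; (11, 44)] with period length k = 2.
k is even, so the fundamental solution of x^2 - 488y^2 = 1 is (p_{k-1}, q_{k-1}) = (p_1, q_1); compute convergents through index 1.
Convergents (p_i = a_i*p_{i-1} + p_{i-2}, q_i = a_i*q_{i-1} + q_{i-2} with p_{-2}=0, p_{-1}=1, q_{-2}=1, q_{-1}=0):
  i=0: a_0=22, p_0 = 22*1 + 0 = 22, q_0 = 22*0 + 1 = 1.
  i=1: a_1=11, p_1 = 11*22 + 1 = 243, q_1 = 11*1 + 0 = 11.
Check: 243^2 - 488*11^2 = 59049 - 59048 = 1, so (x, y) = (243, 11) solves the equation, and by the theorem it is the least positive solution.

(x, y) = (243, 11)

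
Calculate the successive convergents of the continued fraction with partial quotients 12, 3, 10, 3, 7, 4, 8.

Using the convergent recurrence p_i = a_i*p_{i-1} + p_{i-2}, q_i = a_i*q_{i-1} + q_{i-2} with p_{-2}=0, p_{-1}=1, q_{-2}=1, q_{-1}=0:
  i=0: a_0=12, p_0 = 12*1 + 0 = 12, q_0 = 12*0 + 1 = 1.
  i=1: a_1=3, p_1 = 3*12 + 1 = 37, q_1 = 3*1 + 0 = 3.
  i=2: a_2=10, p_2 = 10*37 + 12 = 382, q_2 = 10*3 + 1 = 31.
  i=3: a_3=3, p_3 = 3*382 + 37 = 1183, q_3 = 3*31 + 3 = 96.
  i=4: a_4=7, p_4 = 7*1183 + 382 = 8663, q_4 = 7*96 + 31 = 703.
  i=5: a_5=4, p_5 = 4*8663 + 1183 = 35835, q_5 = 4*703 + 96 = 2908.
  i=6: a_6=8, p_6 = 8*35835 + 8663 = 295343, q_6 = 8*2908 + 703 = 23967.

12/1, 37/3, 382/31, 1183/96, 8663/703, 35835/2908, 295343/23967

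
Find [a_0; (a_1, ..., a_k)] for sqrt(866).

[29; (2, 2, 1, 28, 1, 2, 2, 58)]

Write x_i = (sqrt(866) + m_i)/d_i with (m_0, d_0) = (0, 1). a_0 = floor(sqrt(866)) = 29, since 29^2 = 841 <= 866 < 900 = 30^2.
Iterate m_{i+1} = d_i*a_i - m_i, d_{i+1} = (866 - m_{i+1}^2)/d_i, a_{i+1} = floor((a_0 + m_{i+1})/d_{i+1}):
  m_1 = 1*29 - 0 = 29, d_1 = (866 - 29^2)/1 = 25/1 = 25, a_1 = floor((29 + 29)/25) = 2.
  m_2 = 25*2 - 29 = 21, d_2 = (866 - 21^2)/25 = 425/25 = 17, a_2 = floor((29 + 21)/17) = 2.
  m_3 = 17*2 - 21 = 13, d_3 = (866 - 13^2)/17 = 697/17 = 41, a_3 = floor((29 + 13)/41) = 1.
  m_4 = 41*1 - 13 = 28, d_4 = (866 - 28^2)/41 = 82/41 = 2, a_4 = floor((29 + 28)/2) = 28.
  m_5 = 2*28 - 28 = 28, d_5 = (866 - 28^2)/2 = 82/2 = 41, a_5 = floor((29 + 28)/41) = 1.
  m_6 = 41*1 - 28 = 13, d_6 = (866 - 13^2)/41 = 697/41 = 17, a_6 = floor((29 + 13)/17) = 2.
  m_7 = 17*2 - 13 = 21, d_7 = (866 - 21^2)/17 = 425/17 = 25, a_7 = floor((29 + 21)/25) = 2.
  m_8 = 25*2 - 21 = 29, d_8 = (866 - 29^2)/25 = 25/25 = 1, a_8 = floor((29 + 29)/1) = 58.
  m_9 = 1*58 - 29 = 29, d_9 = (866 - 29^2)/1 = 25/1 = 25: (m_9, d_9) = (m_1, d_1) = (29, 25), so from here the quotients repeat a_1, ..., a_8; the period length is 8.
Hence the expansion of sqrt(866) is a_0 = 29 followed by the repeating block 2, 2, 1, 28, 1, 2, 2, 58 (period 8).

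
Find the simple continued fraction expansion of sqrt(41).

[6; (2, 2, 12)]

Write x_i = (sqrt(41) + m_i)/d_i with (m_0, d_0) = (0, 1). a_0 = floor(sqrt(41)) = 6, since 6^2 = 36 <= 41 < 49 = 7^2.
Iterate m_{i+1} = d_i*a_i - m_i, d_{i+1} = (41 - m_{i+1}^2)/d_i, a_{i+1} = floor((a_0 + m_{i+1})/d_{i+1}):
  m_1 = 1*6 - 0 = 6, d_1 = (41 - 6^2)/1 = 5/1 = 5, a_1 = floor((6 + 6)/5) = 2.
  m_2 = 5*2 - 6 = 4, d_2 = (41 - 4^2)/5 = 25/5 = 5, a_2 = floor((6 + 4)/5) = 2.
  m_3 = 5*2 - 4 = 6, d_3 = (41 - 6^2)/5 = 5/5 = 1, a_3 = floor((6 + 6)/1) = 12.
  m_4 = 1*12 - 6 = 6, d_4 = (41 - 6^2)/1 = 5/1 = 5: (m_4, d_4) = (m_1, d_1) = (6, 5), so from here the quotients repeat a_1, ..., a_3; the period length is 3.
Hence the expansion of sqrt(41) is a_0 = 6 followed by the repeating block 2, 2, 12 (period 3).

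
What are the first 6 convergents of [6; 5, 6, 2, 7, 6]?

6/1, 31/5, 192/31, 415/67, 3097/500, 18997/3067

Using the convergent recurrence p_i = a_i*p_{i-1} + p_{i-2}, q_i = a_i*q_{i-1} + q_{i-2} with p_{-2}=0, p_{-1}=1, q_{-2}=1, q_{-1}=0:
  i=0: a_0=6, p_0 = 6*1 + 0 = 6, q_0 = 6*0 + 1 = 1.
  i=1: a_1=5, p_1 = 5*6 + 1 = 31, q_1 = 5*1 + 0 = 5.
  i=2: a_2=6, p_2 = 6*31 + 6 = 192, q_2 = 6*5 + 1 = 31.
  i=3: a_3=2, p_3 = 2*192 + 31 = 415, q_3 = 2*31 + 5 = 67.
  i=4: a_4=7, p_4 = 7*415 + 192 = 3097, q_4 = 7*67 + 31 = 500.
  i=5: a_5=6, p_5 = 6*3097 + 415 = 18997, q_5 = 6*500 + 67 = 3067.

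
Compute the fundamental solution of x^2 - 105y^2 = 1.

(x, y) = (41, 4)

First expand sqrt(105) as a continued fraction. With x_i = (sqrt(105) + m_i)/d_i and (m_0, d_0) = (0, 1): a_0 = floor(sqrt(105)) = 10, since 10^2 = 100 <= 105 < 121 = 11^2.
Iterate m_{i+1} = d_i*a_i - m_i, d_{i+1} = (105 - m_{i+1}^2)/d_i, a_{i+1} = floor((a_0 + m_{i+1})/d_{i+1}):
  m_1 = 1*10 - 0 = 10, d_1 = (105 - 10^2)/1 = 5/1 = 5, a_1 = floor((10 + 10)/5) = 4.
  m_2 = 5*4 - 10 = 10, d_2 = (105 - 10^2)/5 = 5/5 = 1, a_2 = floor((10 + 10)/1) = 20.
  m_3 = 1*20 - 10 = 10, d_3 = (105 - 10^2)/1 = 5/1 = 5: (m_3, d_3) = (m_1, d_1) = (10, 5), so from here the quotients repeat a_1, a_2; the period length is 2.
So sqrt(105) = [10; (4, 20)] with period length k = 2.
k is even, so the fundamental solution of x^2 - 105y^2 = 1 is (p_{k-1}, q_{k-1}) = (p_1, q_1); compute convergents through index 1.
Convergents (p_i = a_i*p_{i-1} + p_{i-2}, q_i = a_i*q_{i-1} + q_{i-2} with p_{-2}=0, p_{-1}=1, q_{-2}=1, q_{-1}=0):
  i=0: a_0=10, p_0 = 10*1 + 0 = 10, q_0 = 10*0 + 1 = 1.
  i=1: a_1=4, p_1 = 4*10 + 1 = 41, q_1 = 4*1 + 0 = 4.
Check: 41^2 - 105*4^2 = 1681 - 1680 = 1, so (x, y) = (41, 4) solves the equation, and by the theorem it is the least positive solution.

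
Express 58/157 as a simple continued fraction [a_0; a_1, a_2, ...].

[0; 2, 1, 2, 2, 2, 3]

Run the Euclidean algorithm on 58 and 157; the successive quotients are the partial quotients a_0, a_1, ... (each step inverts the fractional part left over by the previous one):
  58 = 0*157 + 58, so a_0 = 0.
  157 = 2*58 + 41, so a_1 = 2.
  58 = 1*41 + 17, so a_2 = 1.
  41 = 2*17 + 7, so a_3 = 2.
  17 = 2*7 + 3, so a_4 = 2.
  7 = 2*3 + 1, so a_5 = 2.
  3 = 3*1 + 0, so a_6 = 3.
The remainder reaches 0 after 7 divisions, so the expansion has 7 partial quotients, read off in order.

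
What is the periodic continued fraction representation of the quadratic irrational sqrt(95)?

[9; (1, 2, 1, 18)]

Write x_i = (sqrt(95) + m_i)/d_i with (m_0, d_0) = (0, 1). a_0 = floor(sqrt(95)) = 9, since 9^2 = 81 <= 95 < 100 = 10^2.
Iterate m_{i+1} = d_i*a_i - m_i, d_{i+1} = (95 - m_{i+1}^2)/d_i, a_{i+1} = floor((a_0 + m_{i+1})/d_{i+1}):
  m_1 = 1*9 - 0 = 9, d_1 = (95 - 9^2)/1 = 14/1 = 14, a_1 = floor((9 + 9)/14) = 1.
  m_2 = 14*1 - 9 = 5, d_2 = (95 - 5^2)/14 = 70/14 = 5, a_2 = floor((9 + 5)/5) = 2.
  m_3 = 5*2 - 5 = 5, d_3 = (95 - 5^2)/5 = 70/5 = 14, a_3 = floor((9 + 5)/14) = 1.
  m_4 = 14*1 - 5 = 9, d_4 = (95 - 9^2)/14 = 14/14 = 1, a_4 = floor((9 + 9)/1) = 18.
  m_5 = 1*18 - 9 = 9, d_5 = (95 - 9^2)/1 = 14/1 = 14: (m_5, d_5) = (m_1, d_1) = (9, 14), so from here the quotients repeat a_1, ..., a_4; the period length is 4.
Hence the expansion of sqrt(95) is a_0 = 9 followed by the repeating block 1, 2, 1, 18 (period 4).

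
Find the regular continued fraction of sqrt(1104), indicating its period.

[33; (4, 2, 2, 2, 4, 66)]

Write x_i = (sqrt(1104) + m_i)/d_i with (m_0, d_0) = (0, 1). a_0 = floor(sqrt(1104)) = 33, since 33^2 = 1089 <= 1104 < 1156 = 34^2.
Iterate m_{i+1} = d_i*a_i - m_i, d_{i+1} = (1104 - m_{i+1}^2)/d_i, a_{i+1} = floor((a_0 + m_{i+1})/d_{i+1}):
  m_1 = 1*33 - 0 = 33, d_1 = (1104 - 33^2)/1 = 15/1 = 15, a_1 = floor((33 + 33)/15) = 4.
  m_2 = 15*4 - 33 = 27, d_2 = (1104 - 27^2)/15 = 375/15 = 25, a_2 = floor((33 + 27)/25) = 2.
  m_3 = 25*2 - 27 = 23, d_3 = (1104 - 23^2)/25 = 575/25 = 23, a_3 = floor((33 + 23)/23) = 2.
  m_4 = 23*2 - 23 = 23, d_4 = (1104 - 23^2)/23 = 575/23 = 25, a_4 = floor((33 + 23)/25) = 2.
  m_5 = 25*2 - 23 = 27, d_5 = (1104 - 27^2)/25 = 375/25 = 15, a_5 = floor((33 + 27)/15) = 4.
  m_6 = 15*4 - 27 = 33, d_6 = (1104 - 33^2)/15 = 15/15 = 1, a_6 = floor((33 + 33)/1) = 66.
  m_7 = 1*66 - 33 = 33, d_7 = (1104 - 33^2)/1 = 15/1 = 15: (m_7, d_7) = (m_1, d_1) = (33, 15), so from here the quotients repeat a_1, ..., a_6; the period length is 6.
Hence the expansion of sqrt(1104) is a_0 = 33 followed by the repeating block 4, 2, 2, 2, 4, 66 (period 6).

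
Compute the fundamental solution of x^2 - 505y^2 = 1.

First expand sqrt(505) as a continued fraction. With x_i = (sqrt(505) + m_i)/d_i and (m_0, d_0) = (0, 1): a_0 = floor(sqrt(505)) = 22, since 22^2 = 484 <= 505 < 529 = 23^2.
Iterate m_{i+1} = d_i*a_i - m_i, d_{i+1} = (505 - m_{i+1}^2)/d_i, a_{i+1} = floor((a_0 + m_{i+1})/d_{i+1}):
  m_1 = 1*22 - 0 = 22, d_1 = (505 - 22^2)/1 = 21/1 = 21, a_1 = floor((22 + 22)/21) = 2.
  m_2 = 21*2 - 22 = 20, d_2 = (505 - 20^2)/21 = 105/21 = 5, a_2 = floor((22 + 20)/5) = 8.
  m_3 = 5*8 - 20 = 20, d_3 = (505 - 20^2)/5 = 105/5 = 21, a_3 = floor((22 + 20)/21) = 2.
  m_4 = 21*2 - 20 = 22, d_4 = (505 - 22^2)/21 = 21/21 = 1, a_4 = floor((22 + 22)/1) = 44.
  m_5 = 1*44 - 22 = 22, d_5 = (505 - 22^2)/1 = 21/1 = 21: (m_5, d_5) = (m_1, d_1) = (22, 21), so from here the quotients repeat a_1, ..., a_4; the period length is 4.
So sqrt(505) = [22; (2, 8, 2, 44)] with period length k = 4.
k is even, so the fundamental solution of x^2 - 505y^2 = 1 is (p_{k-1}, q_{k-1}) = (p_3, q_3); compute convergents through index 3.
Convergents (p_i = a_i*p_{i-1} + p_{i-2}, q_i = a_i*q_{i-1} + q_{i-2} with p_{-2}=0, p_{-1}=1, q_{-2}=1, q_{-1}=0):
  i=0: a_0=22, p_0 = 22*1 + 0 = 22, q_0 = 22*0 + 1 = 1.
  i=1: a_1=2, p_1 = 2*22 + 1 = 45, q_1 = 2*1 + 0 = 2.
  i=2: a_2=8, p_2 = 8*45 + 22 = 382, q_2 = 8*2 + 1 = 17.
  i=3: a_3=2, p_3 = 2*382 + 45 = 809, q_3 = 2*17 + 2 = 36.
Check: 809^2 - 505*36^2 = 654481 - 654480 = 1, so (x, y) = (809, 36) solves the equation, and by the theorem it is the least positive solution.

(x, y) = (809, 36)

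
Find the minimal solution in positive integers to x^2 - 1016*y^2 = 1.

First expand sqrt(1016) as a continued fraction. With x_i = (sqrt(1016) + m_i)/d_i and (m_0, d_0) = (0, 1): a_0 = floor(sqrt(1016)) = 31, since 31^2 = 961 <= 1016 < 1024 = 32^2.
Iterate m_{i+1} = d_i*a_i - m_i, d_{i+1} = (1016 - m_{i+1}^2)/d_i, a_{i+1} = floor((a_0 + m_{i+1})/d_{i+1}):
  m_1 = 1*31 - 0 = 31, d_1 = (1016 - 31^2)/1 = 55/1 = 55, a_1 = floor((31 + 31)/55) = 1.
  m_2 = 55*1 - 31 = 24, d_2 = (1016 - 24^2)/55 = 440/55 = 8, a_2 = floor((31 + 24)/8) = 6.
  m_3 = 8*6 - 24 = 24, d_3 = (1016 - 24^2)/8 = 440/8 = 55, a_3 = floor((31 + 24)/55) = 1.
  m_4 = 55*1 - 24 = 31, d_4 = (1016 - 31^2)/55 = 55/55 = 1, a_4 = floor((31 + 31)/1) = 62.
  m_5 = 1*62 - 31 = 31, d_5 = (1016 - 31^2)/1 = 55/1 = 55: (m_5, d_5) = (m_1, d_1) = (31, 55), so from here the quotients repeat a_1, ..., a_4; the period length is 4.
So sqrt(1016) = [31; (1, 6, 1, 62)] with period length k = 4.
k is even, so the fundamental solution of x^2 - 1016y^2 = 1 is (p_{k-1}, q_{k-1}) = (p_3, q_3); compute convergents through index 3.
Convergents (p_i = a_i*p_{i-1} + p_{i-2}, q_i = a_i*q_{i-1} + q_{i-2} with p_{-2}=0, p_{-1}=1, q_{-2}=1, q_{-1}=0):
  i=0: a_0=31, p_0 = 31*1 + 0 = 31, q_0 = 31*0 + 1 = 1.
  i=1: a_1=1, p_1 = 1*31 + 1 = 32, q_1 = 1*1 + 0 = 1.
  i=2: a_2=6, p_2 = 6*32 + 31 = 223, q_2 = 6*1 + 1 = 7.
  i=3: a_3=1, p_3 = 1*223 + 32 = 255, q_3 = 1*7 + 1 = 8.
Check: 255^2 - 1016*8^2 = 65025 - 65024 = 1, so (x, y) = (255, 8) solves the equation, and by the theorem it is the least positive solution.

(x, y) = (255, 8)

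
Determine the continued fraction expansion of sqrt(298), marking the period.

[17; (3, 1, 4, 5, 1, 1, 5, 4, 1, 3, 34)]

Write x_i = (sqrt(298) + m_i)/d_i with (m_0, d_0) = (0, 1). a_0 = floor(sqrt(298)) = 17, since 17^2 = 289 <= 298 < 324 = 18^2.
Iterate m_{i+1} = d_i*a_i - m_i, d_{i+1} = (298 - m_{i+1}^2)/d_i, a_{i+1} = floor((a_0 + m_{i+1})/d_{i+1}):
  m_1 = 1*17 - 0 = 17, d_1 = (298 - 17^2)/1 = 9/1 = 9, a_1 = floor((17 + 17)/9) = 3.
  m_2 = 9*3 - 17 = 10, d_2 = (298 - 10^2)/9 = 198/9 = 22, a_2 = floor((17 + 10)/22) = 1.
  m_3 = 22*1 - 10 = 12, d_3 = (298 - 12^2)/22 = 154/22 = 7, a_3 = floor((17 + 12)/7) = 4.
  m_4 = 7*4 - 12 = 16, d_4 = (298 - 16^2)/7 = 42/7 = 6, a_4 = floor((17 + 16)/6) = 5.
  m_5 = 6*5 - 16 = 14, d_5 = (298 - 14^2)/6 = 102/6 = 17, a_5 = floor((17 + 14)/17) = 1.
  m_6 = 17*1 - 14 = 3, d_6 = (298 - 3^2)/17 = 289/17 = 17, a_6 = floor((17 + 3)/17) = 1.
  m_7 = 17*1 - 3 = 14, d_7 = (298 - 14^2)/17 = 102/17 = 6, a_7 = floor((17 + 14)/6) = 5.
  m_8 = 6*5 - 14 = 16, d_8 = (298 - 16^2)/6 = 42/6 = 7, a_8 = floor((17 + 16)/7) = 4.
  m_9 = 7*4 - 16 = 12, d_9 = (298 - 12^2)/7 = 154/7 = 22, a_9 = floor((17 + 12)/22) = 1.
  m_10 = 22*1 - 12 = 10, d_10 = (298 - 10^2)/22 = 198/22 = 9, a_10 = floor((17 + 10)/9) = 3.
  m_11 = 9*3 - 10 = 17, d_11 = (298 - 17^2)/9 = 9/9 = 1, a_11 = floor((17 + 17)/1) = 34.
  m_12 = 1*34 - 17 = 17, d_12 = (298 - 17^2)/1 = 9/1 = 9: (m_12, d_12) = (m_1, d_1) = (17, 9), so from here the quotients repeat a_1, ..., a_11; the period length is 11.
Hence the expansion of sqrt(298) is a_0 = 17 followed by the repeating block 3, 1, 4, 5, 1, 1, 5, 4, 1, 3, 34 (period 11).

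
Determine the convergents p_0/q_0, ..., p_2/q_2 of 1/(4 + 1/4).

Using the convergent recurrence p_i = a_i*p_{i-1} + p_{i-2}, q_i = a_i*q_{i-1} + q_{i-2} with p_{-2}=0, p_{-1}=1, q_{-2}=1, q_{-1}=0:
  i=0: a_0=0, p_0 = 0*1 + 0 = 0, q_0 = 0*0 + 1 = 1.
  i=1: a_1=4, p_1 = 4*0 + 1 = 1, q_1 = 4*1 + 0 = 4.
  i=2: a_2=4, p_2 = 4*1 + 0 = 4, q_2 = 4*4 + 1 = 17.

0/1, 1/4, 4/17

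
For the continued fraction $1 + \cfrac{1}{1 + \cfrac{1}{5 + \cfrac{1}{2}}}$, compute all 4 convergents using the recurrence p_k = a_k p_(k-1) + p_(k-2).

1/1, 2/1, 11/6, 24/13

Using the convergent recurrence p_i = a_i*p_{i-1} + p_{i-2}, q_i = a_i*q_{i-1} + q_{i-2} with p_{-2}=0, p_{-1}=1, q_{-2}=1, q_{-1}=0:
  i=0: a_0=1, p_0 = 1*1 + 0 = 1, q_0 = 1*0 + 1 = 1.
  i=1: a_1=1, p_1 = 1*1 + 1 = 2, q_1 = 1*1 + 0 = 1.
  i=2: a_2=5, p_2 = 5*2 + 1 = 11, q_2 = 5*1 + 1 = 6.
  i=3: a_3=2, p_3 = 2*11 + 2 = 24, q_3 = 2*6 + 1 = 13.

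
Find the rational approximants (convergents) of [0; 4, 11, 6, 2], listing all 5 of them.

0/1, 1/4, 11/45, 67/274, 145/593

Using the convergent recurrence p_i = a_i*p_{i-1} + p_{i-2}, q_i = a_i*q_{i-1} + q_{i-2} with p_{-2}=0, p_{-1}=1, q_{-2}=1, q_{-1}=0:
  i=0: a_0=0, p_0 = 0*1 + 0 = 0, q_0 = 0*0 + 1 = 1.
  i=1: a_1=4, p_1 = 4*0 + 1 = 1, q_1 = 4*1 + 0 = 4.
  i=2: a_2=11, p_2 = 11*1 + 0 = 11, q_2 = 11*4 + 1 = 45.
  i=3: a_3=6, p_3 = 6*11 + 1 = 67, q_3 = 6*45 + 4 = 274.
  i=4: a_4=2, p_4 = 2*67 + 11 = 145, q_4 = 2*274 + 45 = 593.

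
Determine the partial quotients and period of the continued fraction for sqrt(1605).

[40; (16, 80)]

Write x_i = (sqrt(1605) + m_i)/d_i with (m_0, d_0) = (0, 1). a_0 = floor(sqrt(1605)) = 40, since 40^2 = 1600 <= 1605 < 1681 = 41^2.
Iterate m_{i+1} = d_i*a_i - m_i, d_{i+1} = (1605 - m_{i+1}^2)/d_i, a_{i+1} = floor((a_0 + m_{i+1})/d_{i+1}):
  m_1 = 1*40 - 0 = 40, d_1 = (1605 - 40^2)/1 = 5/1 = 5, a_1 = floor((40 + 40)/5) = 16.
  m_2 = 5*16 - 40 = 40, d_2 = (1605 - 40^2)/5 = 5/5 = 1, a_2 = floor((40 + 40)/1) = 80.
  m_3 = 1*80 - 40 = 40, d_3 = (1605 - 40^2)/1 = 5/1 = 5: (m_3, d_3) = (m_1, d_1) = (40, 5), so from here the quotients repeat a_1, a_2; the period length is 2.
Hence the expansion of sqrt(1605) is a_0 = 40 followed by the repeating block 16, 80 (period 2).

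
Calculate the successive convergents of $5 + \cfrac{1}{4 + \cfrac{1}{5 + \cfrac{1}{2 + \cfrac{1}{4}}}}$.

Using the convergent recurrence p_i = a_i*p_{i-1} + p_{i-2}, q_i = a_i*q_{i-1} + q_{i-2} with p_{-2}=0, p_{-1}=1, q_{-2}=1, q_{-1}=0:
  i=0: a_0=5, p_0 = 5*1 + 0 = 5, q_0 = 5*0 + 1 = 1.
  i=1: a_1=4, p_1 = 4*5 + 1 = 21, q_1 = 4*1 + 0 = 4.
  i=2: a_2=5, p_2 = 5*21 + 5 = 110, q_2 = 5*4 + 1 = 21.
  i=3: a_3=2, p_3 = 2*110 + 21 = 241, q_3 = 2*21 + 4 = 46.
  i=4: a_4=4, p_4 = 4*241 + 110 = 1074, q_4 = 4*46 + 21 = 205.

5/1, 21/4, 110/21, 241/46, 1074/205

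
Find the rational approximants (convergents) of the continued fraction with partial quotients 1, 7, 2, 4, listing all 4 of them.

Using the convergent recurrence p_i = a_i*p_{i-1} + p_{i-2}, q_i = a_i*q_{i-1} + q_{i-2} with p_{-2}=0, p_{-1}=1, q_{-2}=1, q_{-1}=0:
  i=0: a_0=1, p_0 = 1*1 + 0 = 1, q_0 = 1*0 + 1 = 1.
  i=1: a_1=7, p_1 = 7*1 + 1 = 8, q_1 = 7*1 + 0 = 7.
  i=2: a_2=2, p_2 = 2*8 + 1 = 17, q_2 = 2*7 + 1 = 15.
  i=3: a_3=4, p_3 = 4*17 + 8 = 76, q_3 = 4*15 + 7 = 67.

1/1, 8/7, 17/15, 76/67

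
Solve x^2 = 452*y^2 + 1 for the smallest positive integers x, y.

(x, y) = (1204353, 56648)

First expand sqrt(452) as a continued fraction. With x_i = (sqrt(452) + m_i)/d_i and (m_0, d_0) = (0, 1): a_0 = floor(sqrt(452)) = 21, since 21^2 = 441 <= 452 < 484 = 22^2.
Iterate m_{i+1} = d_i*a_i - m_i, d_{i+1} = (452 - m_{i+1}^2)/d_i, a_{i+1} = floor((a_0 + m_{i+1})/d_{i+1}):
  m_1 = 1*21 - 0 = 21, d_1 = (452 - 21^2)/1 = 11/1 = 11, a_1 = floor((21 + 21)/11) = 3.
  m_2 = 11*3 - 21 = 12, d_2 = (452 - 12^2)/11 = 308/11 = 28, a_2 = floor((21 + 12)/28) = 1.
  m_3 = 28*1 - 12 = 16, d_3 = (452 - 16^2)/28 = 196/28 = 7, a_3 = floor((21 + 16)/7) = 5.
  m_4 = 7*5 - 16 = 19, d_4 = (452 - 19^2)/7 = 91/7 = 13, a_4 = floor((21 + 19)/13) = 3.
  m_5 = 13*3 - 19 = 20, d_5 = (452 - 20^2)/13 = 52/13 = 4, a_5 = floor((21 + 20)/4) = 10.
  m_6 = 4*10 - 20 = 20, d_6 = (452 - 20^2)/4 = 52/4 = 13, a_6 = floor((21 + 20)/13) = 3.
  m_7 = 13*3 - 20 = 19, d_7 = (452 - 19^2)/13 = 91/13 = 7, a_7 = floor((21 + 19)/7) = 5.
  m_8 = 7*5 - 19 = 16, d_8 = (452 - 16^2)/7 = 196/7 = 28, a_8 = floor((21 + 16)/28) = 1.
  m_9 = 28*1 - 16 = 12, d_9 = (452 - 12^2)/28 = 308/28 = 11, a_9 = floor((21 + 12)/11) = 3.
  m_10 = 11*3 - 12 = 21, d_10 = (452 - 21^2)/11 = 11/11 = 1, a_10 = floor((21 + 21)/1) = 42.
  m_11 = 1*42 - 21 = 21, d_11 = (452 - 21^2)/1 = 11/1 = 11: (m_11, d_11) = (m_1, d_1) = (21, 11), so from here the quotients repeat a_1, ..., a_10; the period length is 10.
So sqrt(452) = [21; (3, 1, 5, 3, 10, 3, 5, 1, 3, 42)] with period length k = 10.
k is even, so the fundamental solution of x^2 - 452y^2 = 1 is (p_{k-1}, q_{k-1}) = (p_9, q_9); compute convergents through index 9.
Convergents (p_i = a_i*p_{i-1} + p_{i-2}, q_i = a_i*q_{i-1} + q_{i-2} with p_{-2}=0, p_{-1}=1, q_{-2}=1, q_{-1}=0):
  i=0: a_0=21, p_0 = 21*1 + 0 = 21, q_0 = 21*0 + 1 = 1.
  i=1: a_1=3, p_1 = 3*21 + 1 = 64, q_1 = 3*1 + 0 = 3.
  i=2: a_2=1, p_2 = 1*64 + 21 = 85, q_2 = 1*3 + 1 = 4.
  i=3: a_3=5, p_3 = 5*85 + 64 = 489, q_3 = 5*4 + 3 = 23.
  i=4: a_4=3, p_4 = 3*489 + 85 = 1552, q_4 = 3*23 + 4 = 73.
  i=5: a_5=10, p_5 = 10*1552 + 489 = 16009, q_5 = 10*73 + 23 = 753.
  i=6: a_6=3, p_6 = 3*16009 + 1552 = 49579, q_6 = 3*753 + 73 = 2332.
  i=7: a_7=5, p_7 = 5*49579 + 16009 = 263904, q_7 = 5*2332 + 753 = 12413.
  i=8: a_8=1, p_8 = 1*263904 + 49579 = 313483, q_8 = 1*12413 + 2332 = 14745.
  i=9: a_9=3, p_9 = 3*313483 + 263904 = 1204353, q_9 = 3*14745 + 12413 = 56648.
Check: 1204353^2 - 452*56648^2 = 1450466148609 - 1450466148608 = 1, so (x, y) = (1204353, 56648) solves the equation, and by the theorem it is the least positive solution.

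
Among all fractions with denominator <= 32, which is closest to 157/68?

Expand x = 157/68 as a continued fraction with the Euclidean algorithm:
  157 = 2*68 + 21, so a_0 = 2.
  68 = 3*21 + 5, so a_1 = 3.
  21 = 4*5 + 1, so a_2 = 4.
  5 = 5*1 + 0, so a_3 = 5.
so x = [2; 3, 4, 5].
Convergents (p_i = a_i*p_{i-1} + p_{i-2}, q_i = a_i*q_{i-1} + q_{i-2} with p_{-2}=0, p_{-1}=1, q_{-2}=1, q_{-1}=0), until the denominator exceeds 32:
  i=0: a_0=2, p_0 = 2*1 + 0 = 2, q_0 = 2*0 + 1 = 1.
  i=1: a_1=3, p_1 = 3*2 + 1 = 7, q_1 = 3*1 + 0 = 3.
  i=2: a_2=4, p_2 = 4*7 + 2 = 30, q_2 = 4*3 + 1 = 13.
  i=3: a_3=5, p_3 = 5*30 + 7 = 157, q_3 = 5*13 + 3 = 68.
q_3 = 68 > 32, so the last convergent with denominator <= 32 is p_2/q_2 = 30/13.
The closest fraction with denominator <= 32 is either p_2/q_2 or the intermediate fraction (k*p_2 + p_1)/(k*q_2 + q_1) with the largest k >= 1 whose denominator stays <= 32; these approach x as k grows, and every other convergent or intermediate fraction in range is farther away.
Largest k: floor((32 - q_1)/q_2) = floor((32 - 3)/13) = 2.
That gives (2*30 + 7)/(2*13 + 3) = 67/29.
Compare the errors: |x - 30/13| = |157*13 - 30*68|/(68*13) = 1/884, and |x - 67/29| = |157*29 - 67*68|/(68*29) = 3/1972.
Cross-multiplying, 1*1972 = 1972 < 2652 = 3*884, so 1/884 is smaller: the convergent 30/13 is closer to x than 67/29.

30/13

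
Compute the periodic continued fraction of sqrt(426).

[20; (1, 1, 1, 3, 2, 6, 2, 3, 1, 1, 1, 40)]

Write x_i = (sqrt(426) + m_i)/d_i with (m_0, d_0) = (0, 1). a_0 = floor(sqrt(426)) = 20, since 20^2 = 400 <= 426 < 441 = 21^2.
Iterate m_{i+1} = d_i*a_i - m_i, d_{i+1} = (426 - m_{i+1}^2)/d_i, a_{i+1} = floor((a_0 + m_{i+1})/d_{i+1}):
  m_1 = 1*20 - 0 = 20, d_1 = (426 - 20^2)/1 = 26/1 = 26, a_1 = floor((20 + 20)/26) = 1.
  m_2 = 26*1 - 20 = 6, d_2 = (426 - 6^2)/26 = 390/26 = 15, a_2 = floor((20 + 6)/15) = 1.
  m_3 = 15*1 - 6 = 9, d_3 = (426 - 9^2)/15 = 345/15 = 23, a_3 = floor((20 + 9)/23) = 1.
  m_4 = 23*1 - 9 = 14, d_4 = (426 - 14^2)/23 = 230/23 = 10, a_4 = floor((20 + 14)/10) = 3.
  m_5 = 10*3 - 14 = 16, d_5 = (426 - 16^2)/10 = 170/10 = 17, a_5 = floor((20 + 16)/17) = 2.
  m_6 = 17*2 - 16 = 18, d_6 = (426 - 18^2)/17 = 102/17 = 6, a_6 = floor((20 + 18)/6) = 6.
  m_7 = 6*6 - 18 = 18, d_7 = (426 - 18^2)/6 = 102/6 = 17, a_7 = floor((20 + 18)/17) = 2.
  m_8 = 17*2 - 18 = 16, d_8 = (426 - 16^2)/17 = 170/17 = 10, a_8 = floor((20 + 16)/10) = 3.
  m_9 = 10*3 - 16 = 14, d_9 = (426 - 14^2)/10 = 230/10 = 23, a_9 = floor((20 + 14)/23) = 1.
  m_10 = 23*1 - 14 = 9, d_10 = (426 - 9^2)/23 = 345/23 = 15, a_10 = floor((20 + 9)/15) = 1.
  m_11 = 15*1 - 9 = 6, d_11 = (426 - 6^2)/15 = 390/15 = 26, a_11 = floor((20 + 6)/26) = 1.
  m_12 = 26*1 - 6 = 20, d_12 = (426 - 20^2)/26 = 26/26 = 1, a_12 = floor((20 + 20)/1) = 40.
  m_13 = 1*40 - 20 = 20, d_13 = (426 - 20^2)/1 = 26/1 = 26: (m_13, d_13) = (m_1, d_1) = (20, 26), so from here the quotients repeat a_1, ..., a_12; the period length is 12.
Hence the expansion of sqrt(426) is a_0 = 20 followed by the repeating block 1, 1, 1, 3, 2, 6, 2, 3, 1, 1, 1, 40 (period 12).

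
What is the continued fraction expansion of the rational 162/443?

Run the Euclidean algorithm on 162 and 443; the successive quotients are the partial quotients a_0, a_1, ... (each step inverts the fractional part left over by the previous one):
  162 = 0*443 + 162, so a_0 = 0.
  443 = 2*162 + 119, so a_1 = 2.
  162 = 1*119 + 43, so a_2 = 1.
  119 = 2*43 + 33, so a_3 = 2.
  43 = 1*33 + 10, so a_4 = 1.
  33 = 3*10 + 3, so a_5 = 3.
  10 = 3*3 + 1, so a_6 = 3.
  3 = 3*1 + 0, so a_7 = 3.
The remainder reaches 0 after 8 divisions, so the expansion has 8 partial quotients, read off in order.

[0; 2, 1, 2, 1, 3, 3, 3]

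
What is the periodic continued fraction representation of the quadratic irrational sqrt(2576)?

Write x_i = (sqrt(2576) + m_i)/d_i with (m_0, d_0) = (0, 1). a_0 = floor(sqrt(2576)) = 50, since 50^2 = 2500 <= 2576 < 2601 = 51^2.
Iterate m_{i+1} = d_i*a_i - m_i, d_{i+1} = (2576 - m_{i+1}^2)/d_i, a_{i+1} = floor((a_0 + m_{i+1})/d_{i+1}):
  m_1 = 1*50 - 0 = 50, d_1 = (2576 - 50^2)/1 = 76/1 = 76, a_1 = floor((50 + 50)/76) = 1.
  m_2 = 76*1 - 50 = 26, d_2 = (2576 - 26^2)/76 = 1900/76 = 25, a_2 = floor((50 + 26)/25) = 3.
  m_3 = 25*3 - 26 = 49, d_3 = (2576 - 49^2)/25 = 175/25 = 7, a_3 = floor((50 + 49)/7) = 14.
  m_4 = 7*14 - 49 = 49, d_4 = (2576 - 49^2)/7 = 175/7 = 25, a_4 = floor((50 + 49)/25) = 3.
  m_5 = 25*3 - 49 = 26, d_5 = (2576 - 26^2)/25 = 1900/25 = 76, a_5 = floor((50 + 26)/76) = 1.
  m_6 = 76*1 - 26 = 50, d_6 = (2576 - 50^2)/76 = 76/76 = 1, a_6 = floor((50 + 50)/1) = 100.
  m_7 = 1*100 - 50 = 50, d_7 = (2576 - 50^2)/1 = 76/1 = 76: (m_7, d_7) = (m_1, d_1) = (50, 76), so from here the quotients repeat a_1, ..., a_6; the period length is 6.
Hence the expansion of sqrt(2576) is a_0 = 50 followed by the repeating block 1, 3, 14, 3, 1, 100 (period 6).

[50; (1, 3, 14, 3, 1, 100)]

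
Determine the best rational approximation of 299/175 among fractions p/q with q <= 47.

Expand x = 299/175 as a continued fraction with the Euclidean algorithm:
  299 = 1*175 + 124, so a_0 = 1.
  175 = 1*124 + 51, so a_1 = 1.
  124 = 2*51 + 22, so a_2 = 2.
  51 = 2*22 + 7, so a_3 = 2.
  22 = 3*7 + 1, so a_4 = 3.
  7 = 7*1 + 0, so a_5 = 7.
so x = [1; 1, 2, 2, 3, 7].
Convergents (p_i = a_i*p_{i-1} + p_{i-2}, q_i = a_i*q_{i-1} + q_{i-2} with p_{-2}=0, p_{-1}=1, q_{-2}=1, q_{-1}=0), until the denominator exceeds 47:
  i=0: a_0=1, p_0 = 1*1 + 0 = 1, q_0 = 1*0 + 1 = 1.
  i=1: a_1=1, p_1 = 1*1 + 1 = 2, q_1 = 1*1 + 0 = 1.
  i=2: a_2=2, p_2 = 2*2 + 1 = 5, q_2 = 2*1 + 1 = 3.
  i=3: a_3=2, p_3 = 2*5 + 2 = 12, q_3 = 2*3 + 1 = 7.
  i=4: a_4=3, p_4 = 3*12 + 5 = 41, q_4 = 3*7 + 3 = 24.
  i=5: a_5=7, p_5 = 7*41 + 12 = 299, q_5 = 7*24 + 7 = 175.
q_5 = 175 > 47, so the last convergent with denominator <= 47 is p_4/q_4 = 41/24.
The closest fraction with denominator <= 47 is either p_4/q_4 or the intermediate fraction (k*p_4 + p_3)/(k*q_4 + q_3) with the largest k >= 1 whose denominator stays <= 47; these approach x as k grows, and every other convergent or intermediate fraction in range is farther away.
Largest k: floor((47 - q_3)/q_4) = floor((47 - 7)/24) = 1.
That gives (1*41 + 12)/(1*24 + 7) = 53/31.
Compare the errors: |x - 41/24| = |299*24 - 41*175|/(175*24) = 1/4200, and |x - 53/31| = |299*31 - 53*175|/(175*31) = 6/5425.
Cross-multiplying, 1*5425 = 5425 < 25200 = 6*4200, so 1/4200 is smaller: the convergent 41/24 is closer to x than 53/31.

41/24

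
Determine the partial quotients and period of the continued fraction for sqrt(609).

Write x_i = (sqrt(609) + m_i)/d_i with (m_0, d_0) = (0, 1). a_0 = floor(sqrt(609)) = 24, since 24^2 = 576 <= 609 < 625 = 25^2.
Iterate m_{i+1} = d_i*a_i - m_i, d_{i+1} = (609 - m_{i+1}^2)/d_i, a_{i+1} = floor((a_0 + m_{i+1})/d_{i+1}):
  m_1 = 1*24 - 0 = 24, d_1 = (609 - 24^2)/1 = 33/1 = 33, a_1 = floor((24 + 24)/33) = 1.
  m_2 = 33*1 - 24 = 9, d_2 = (609 - 9^2)/33 = 528/33 = 16, a_2 = floor((24 + 9)/16) = 2.
  m_3 = 16*2 - 9 = 23, d_3 = (609 - 23^2)/16 = 80/16 = 5, a_3 = floor((24 + 23)/5) = 9.
  m_4 = 5*9 - 23 = 22, d_4 = (609 - 22^2)/5 = 125/5 = 25, a_4 = floor((24 + 22)/25) = 1.
  m_5 = 25*1 - 22 = 3, d_5 = (609 - 3^2)/25 = 600/25 = 24, a_5 = floor((24 + 3)/24) = 1.
  m_6 = 24*1 - 3 = 21, d_6 = (609 - 21^2)/24 = 168/24 = 7, a_6 = floor((24 + 21)/7) = 6.
  m_7 = 7*6 - 21 = 21, d_7 = (609 - 21^2)/7 = 168/7 = 24, a_7 = floor((24 + 21)/24) = 1.
  m_8 = 24*1 - 21 = 3, d_8 = (609 - 3^2)/24 = 600/24 = 25, a_8 = floor((24 + 3)/25) = 1.
  m_9 = 25*1 - 3 = 22, d_9 = (609 - 22^2)/25 = 125/25 = 5, a_9 = floor((24 + 22)/5) = 9.
  m_10 = 5*9 - 22 = 23, d_10 = (609 - 23^2)/5 = 80/5 = 16, a_10 = floor((24 + 23)/16) = 2.
  m_11 = 16*2 - 23 = 9, d_11 = (609 - 9^2)/16 = 528/16 = 33, a_11 = floor((24 + 9)/33) = 1.
  m_12 = 33*1 - 9 = 24, d_12 = (609 - 24^2)/33 = 33/33 = 1, a_12 = floor((24 + 24)/1) = 48.
  m_13 = 1*48 - 24 = 24, d_13 = (609 - 24^2)/1 = 33/1 = 33: (m_13, d_13) = (m_1, d_1) = (24, 33), so from here the quotients repeat a_1, ..., a_12; the period length is 12.
Hence the expansion of sqrt(609) is a_0 = 24 followed by the repeating block 1, 2, 9, 1, 1, 6, 1, 1, 9, 2, 1, 48 (period 12).

[24; (1, 2, 9, 1, 1, 6, 1, 1, 9, 2, 1, 48)]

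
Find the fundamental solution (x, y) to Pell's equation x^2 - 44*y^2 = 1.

First expand sqrt(44) as a continued fraction. With x_i = (sqrt(44) + m_i)/d_i and (m_0, d_0) = (0, 1): a_0 = floor(sqrt(44)) = 6, since 6^2 = 36 <= 44 < 49 = 7^2.
Iterate m_{i+1} = d_i*a_i - m_i, d_{i+1} = (44 - m_{i+1}^2)/d_i, a_{i+1} = floor((a_0 + m_{i+1})/d_{i+1}):
  m_1 = 1*6 - 0 = 6, d_1 = (44 - 6^2)/1 = 8/1 = 8, a_1 = floor((6 + 6)/8) = 1.
  m_2 = 8*1 - 6 = 2, d_2 = (44 - 2^2)/8 = 40/8 = 5, a_2 = floor((6 + 2)/5) = 1.
  m_3 = 5*1 - 2 = 3, d_3 = (44 - 3^2)/5 = 35/5 = 7, a_3 = floor((6 + 3)/7) = 1.
  m_4 = 7*1 - 3 = 4, d_4 = (44 - 4^2)/7 = 28/7 = 4, a_4 = floor((6 + 4)/4) = 2.
  m_5 = 4*2 - 4 = 4, d_5 = (44 - 4^2)/4 = 28/4 = 7, a_5 = floor((6 + 4)/7) = 1.
  m_6 = 7*1 - 4 = 3, d_6 = (44 - 3^2)/7 = 35/7 = 5, a_6 = floor((6 + 3)/5) = 1.
  m_7 = 5*1 - 3 = 2, d_7 = (44 - 2^2)/5 = 40/5 = 8, a_7 = floor((6 + 2)/8) = 1.
  m_8 = 8*1 - 2 = 6, d_8 = (44 - 6^2)/8 = 8/8 = 1, a_8 = floor((6 + 6)/1) = 12.
  m_9 = 1*12 - 6 = 6, d_9 = (44 - 6^2)/1 = 8/1 = 8: (m_9, d_9) = (m_1, d_1) = (6, 8), so from here the quotients repeat a_1, ..., a_8; the period length is 8.
So sqrt(44) = [6; (1, 1, 1, 2, 1, 1, 1, 12)] with period length k = 8.
k is even, so the fundamental solution of x^2 - 44y^2 = 1 is (p_{k-1}, q_{k-1}) = (p_7, q_7); compute convergents through index 7.
Convergents (p_i = a_i*p_{i-1} + p_{i-2}, q_i = a_i*q_{i-1} + q_{i-2} with p_{-2}=0, p_{-1}=1, q_{-2}=1, q_{-1}=0):
  i=0: a_0=6, p_0 = 6*1 + 0 = 6, q_0 = 6*0 + 1 = 1.
  i=1: a_1=1, p_1 = 1*6 + 1 = 7, q_1 = 1*1 + 0 = 1.
  i=2: a_2=1, p_2 = 1*7 + 6 = 13, q_2 = 1*1 + 1 = 2.
  i=3: a_3=1, p_3 = 1*13 + 7 = 20, q_3 = 1*2 + 1 = 3.
  i=4: a_4=2, p_4 = 2*20 + 13 = 53, q_4 = 2*3 + 2 = 8.
  i=5: a_5=1, p_5 = 1*53 + 20 = 73, q_5 = 1*8 + 3 = 11.
  i=6: a_6=1, p_6 = 1*73 + 53 = 126, q_6 = 1*11 + 8 = 19.
  i=7: a_7=1, p_7 = 1*126 + 73 = 199, q_7 = 1*19 + 11 = 30.
Check: 199^2 - 44*30^2 = 39601 - 39600 = 1, so (x, y) = (199, 30) solves the equation, and by the theorem it is the least positive solution.

(x, y) = (199, 30)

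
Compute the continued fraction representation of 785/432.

Run the Euclidean algorithm on 785 and 432; the successive quotients are the partial quotients a_0, a_1, ... (each step inverts the fractional part left over by the previous one):
  785 = 1*432 + 353, so a_0 = 1.
  432 = 1*353 + 79, so a_1 = 1.
  353 = 4*79 + 37, so a_2 = 4.
  79 = 2*37 + 5, so a_3 = 2.
  37 = 7*5 + 2, so a_4 = 7.
  5 = 2*2 + 1, so a_5 = 2.
  2 = 2*1 + 0, so a_6 = 2.
The remainder reaches 0 after 7 divisions, so the expansion has 7 partial quotients, read off in order.

[1; 1, 4, 2, 7, 2, 2]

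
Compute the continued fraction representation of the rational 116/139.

[0; 1, 5, 23]

Run the Euclidean algorithm on 116 and 139; the successive quotients are the partial quotients a_0, a_1, ... (each step inverts the fractional part left over by the previous one):
  116 = 0*139 + 116, so a_0 = 0.
  139 = 1*116 + 23, so a_1 = 1.
  116 = 5*23 + 1, so a_2 = 5.
  23 = 23*1 + 0, so a_3 = 23.
The remainder reaches 0 after 4 divisions, so the expansion has 4 partial quotients, read off in order.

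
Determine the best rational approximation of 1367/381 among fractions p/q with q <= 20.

61/17

Expand x = 1367/381 as a continued fraction with the Euclidean algorithm:
  1367 = 3*381 + 224, so a_0 = 3.
  381 = 1*224 + 157, so a_1 = 1.
  224 = 1*157 + 67, so a_2 = 1.
  157 = 2*67 + 23, so a_3 = 2.
  67 = 2*23 + 21, so a_4 = 2.
  23 = 1*21 + 2, so a_5 = 1.
  21 = 10*2 + 1, so a_6 = 10.
  2 = 2*1 + 0, so a_7 = 2.
so x = [3; 1, 1, 2, 2, 1, 10, 2].
Convergents (p_i = a_i*p_{i-1} + p_{i-2}, q_i = a_i*q_{i-1} + q_{i-2} with p_{-2}=0, p_{-1}=1, q_{-2}=1, q_{-1}=0), until the denominator exceeds 20:
  i=0: a_0=3, p_0 = 3*1 + 0 = 3, q_0 = 3*0 + 1 = 1.
  i=1: a_1=1, p_1 = 1*3 + 1 = 4, q_1 = 1*1 + 0 = 1.
  i=2: a_2=1, p_2 = 1*4 + 3 = 7, q_2 = 1*1 + 1 = 2.
  i=3: a_3=2, p_3 = 2*7 + 4 = 18, q_3 = 2*2 + 1 = 5.
  i=4: a_4=2, p_4 = 2*18 + 7 = 43, q_4 = 2*5 + 2 = 12.
  i=5: a_5=1, p_5 = 1*43 + 18 = 61, q_5 = 1*12 + 5 = 17.
  i=6: a_6=10, p_6 = 10*61 + 43 = 653, q_6 = 10*17 + 12 = 182.
q_6 = 182 > 20, so the last convergent with denominator <= 20 is p_5/q_5 = 61/17.
The closest fraction with denominator <= 20 is either p_5/q_5 or the intermediate fraction (k*p_5 + p_4)/(k*q_5 + q_4) with the largest k >= 1 whose denominator stays <= 20; these approach x as k grows, and every other convergent or intermediate fraction in range is farther away.
Largest k: floor((20 - q_4)/q_5) = floor((20 - 12)/17) = 0.
Since k = 0, no intermediate fraction beyond p_5/q_5 has denominator <= 20, so the convergent 61/17 is the closest (its error is |1367*17 - 61*381|/(381*17) = 2/6477).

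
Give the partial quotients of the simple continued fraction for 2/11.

[0; 5, 2]

Run the Euclidean algorithm on 2 and 11; the successive quotients are the partial quotients a_0, a_1, ... (each step inverts the fractional part left over by the previous one):
  2 = 0*11 + 2, so a_0 = 0.
  11 = 5*2 + 1, so a_1 = 5.
  2 = 2*1 + 0, so a_2 = 2.
The remainder reaches 0 after 3 divisions, so the expansion has 3 partial quotients, read off in order.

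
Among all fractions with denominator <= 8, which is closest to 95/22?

13/3

Expand x = 95/22 as a continued fraction with the Euclidean algorithm:
  95 = 4*22 + 7, so a_0 = 4.
  22 = 3*7 + 1, so a_1 = 3.
  7 = 7*1 + 0, so a_2 = 7.
so x = [4; 3, 7].
Convergents (p_i = a_i*p_{i-1} + p_{i-2}, q_i = a_i*q_{i-1} + q_{i-2} with p_{-2}=0, p_{-1}=1, q_{-2}=1, q_{-1}=0), until the denominator exceeds 8:
  i=0: a_0=4, p_0 = 4*1 + 0 = 4, q_0 = 4*0 + 1 = 1.
  i=1: a_1=3, p_1 = 3*4 + 1 = 13, q_1 = 3*1 + 0 = 3.
  i=2: a_2=7, p_2 = 7*13 + 4 = 95, q_2 = 7*3 + 1 = 22.
q_2 = 22 > 8, so the last convergent with denominator <= 8 is p_1/q_1 = 13/3.
The closest fraction with denominator <= 8 is either p_1/q_1 or the intermediate fraction (k*p_1 + p_0)/(k*q_1 + q_0) with the largest k >= 1 whose denominator stays <= 8; these approach x as k grows, and every other convergent or intermediate fraction in range is farther away.
Largest k: floor((8 - q_0)/q_1) = floor((8 - 1)/3) = 2.
That gives (2*13 + 4)/(2*3 + 1) = 30/7.
Compare the errors: |x - 13/3| = |95*3 - 13*22|/(22*3) = 1/66, and |x - 30/7| = |95*7 - 30*22|/(22*7) = 5/154.
Cross-multiplying, 1*154 = 154 < 330 = 5*66, so 1/66 is smaller: the convergent 13/3 is closer to x than 30/7.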